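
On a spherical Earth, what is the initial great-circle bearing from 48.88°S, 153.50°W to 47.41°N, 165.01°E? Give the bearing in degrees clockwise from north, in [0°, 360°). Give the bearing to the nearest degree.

Δλ = 165.01 − -153.50 = 318.51°; wrapped into (−180°, 180°]: -41.49°.
θ = atan2( sin Δλ · cos φ₂ , cos φ₁ · sin φ₂ − sin φ₁ · cos φ₂ · cos Δλ )
  = atan2(-0.44834, 0.86605) = -27.370° → normalised to [0°, 360°): 332.630°.

333°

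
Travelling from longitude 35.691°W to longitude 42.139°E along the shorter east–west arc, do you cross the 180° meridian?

No

Signed shortest Δλ = ((42.139 − -35.691 + 180) mod 360) − 180 = 77.83°.
Going east by 77.83° from -35.691° reaches +42.139° without touching 180°.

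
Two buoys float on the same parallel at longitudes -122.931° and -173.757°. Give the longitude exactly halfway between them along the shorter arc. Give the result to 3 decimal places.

-148.344°

Signed shortest Δλ from -122.931° to -173.757° is -50.826°.
Midpoint longitude = -122.931° + (-50.826°)/2 = -122.931° − 25.413° = -148.344°.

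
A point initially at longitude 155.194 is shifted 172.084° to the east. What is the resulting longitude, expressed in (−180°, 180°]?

-32.722°

Start at +155.194°; shift +172.084° → +327.278°.
+327.278° lies outside (−180°, 180°]; subtract 360° → -32.722°.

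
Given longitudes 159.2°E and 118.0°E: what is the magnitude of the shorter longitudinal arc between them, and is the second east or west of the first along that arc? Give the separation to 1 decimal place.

41.2° west

Raw difference: 118.0 − 159.2 = -41.2°.
Normalise into (−180°, 180°]: -41.2° stays -41.2°.
Negative ⇒ the second point lies to the west; separation 41.2°.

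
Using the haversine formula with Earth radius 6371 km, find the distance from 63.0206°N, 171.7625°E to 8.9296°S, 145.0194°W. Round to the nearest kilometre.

Δλ = -145.0194 − 171.7625 = -316.7819°; wrapped into (−180°, 180°]: 43.2181°.
Δφ = -8.9296 − 63.0206 = -71.9502°.
a = sin²(Δφ/2) + cos φ₁ · cos φ₂ · sin²(Δλ/2) = 0.405861.
c = 2·atan2(√a, √(1−a)) = 1.38139 rad → d = 6371·c ≈ 8800.82 km.

8801 km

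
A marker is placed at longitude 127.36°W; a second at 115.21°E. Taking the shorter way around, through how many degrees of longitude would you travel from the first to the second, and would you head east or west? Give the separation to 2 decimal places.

117.43° west

Raw difference: 115.21 − -127.36 = 242.57°.
Normalise into (−180°, 180°]: 242.57° − 360° = -117.43°.
Negative ⇒ the second point lies to the west; separation 117.43°.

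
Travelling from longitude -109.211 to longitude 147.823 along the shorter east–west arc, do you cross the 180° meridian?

Naïve |147.823 − -109.211| = 257.034° > 180°, so the shorter arc goes the other way round — across 180°.
Signed shortest Δλ = ((147.823 − -109.211 + 180) mod 360) − 180 = -102.966°.
Going west by 102.966° from -109.211° passes through 180° before reaching +147.823°.

Yes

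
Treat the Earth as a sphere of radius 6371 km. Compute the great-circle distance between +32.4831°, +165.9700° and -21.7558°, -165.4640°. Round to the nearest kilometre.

6752 km

Δλ = -165.4640 − 165.9700 = -331.4340°; wrapped into (−180°, 180°]: 28.5660°.
Δφ = -21.7558 − 32.4831 = -54.2389°.
a = sin²(Δφ/2) + cos φ₁ · cos φ₂ · sin²(Δλ/2) = 0.255483.
c = 2·atan2(√a, √(1−a)) = 1.05982 rad → d = 6371·c ≈ 6752.08 km.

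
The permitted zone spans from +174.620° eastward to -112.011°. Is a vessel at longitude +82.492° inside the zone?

Band width going east from +174.620° to -112.011°: ((-112.011 − 174.620) mod 360) = 73.369°.
Offset of +82.492° east of the west edge: ((82.492 − 174.620) mod 360) = 267.872°.
267.872° > 73.369° ⇒ outside.

No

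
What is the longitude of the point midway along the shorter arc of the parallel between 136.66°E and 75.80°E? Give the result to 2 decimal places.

106.23°E

Signed shortest Δλ from +136.66° to +75.80° is -60.86°.
Midpoint longitude = +136.66° + (-60.86°)/2 = +136.66° − 30.43° = +106.23°.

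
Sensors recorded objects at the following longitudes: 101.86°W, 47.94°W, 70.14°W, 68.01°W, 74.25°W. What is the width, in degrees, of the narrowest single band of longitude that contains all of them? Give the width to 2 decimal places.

53.92°

Sort the longitudes: -101.86°, -74.25°, -70.14°, -68.01°, -47.94°.
Eastward gaps between consecutive values (wrapping around): 27.61°, 4.11°, 2.13°, 20.07°, 306.08°.
Largest gap = 306.08° ⇒ minimal covering band is its complement: 360° − 306.08° = 53.92°.
Band runs from -101.86° eastward to -47.94°.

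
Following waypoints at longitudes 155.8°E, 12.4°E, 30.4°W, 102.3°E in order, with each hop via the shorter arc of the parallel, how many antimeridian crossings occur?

Leg 1: +155.8° → +12.4°, shortest Δλ = -143.4° (west) — does not cross 180°.
Leg 2: +12.4° → -30.4°, shortest Δλ = -42.8° (west) — does not cross 180°.
Leg 3: -30.4° → +102.3°, shortest Δλ = 132.7° (east) — does not cross 180°.
Total crossings: 0.

0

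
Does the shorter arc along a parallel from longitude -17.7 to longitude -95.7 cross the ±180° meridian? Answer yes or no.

Signed shortest Δλ = ((-95.7 − -17.7 + 180) mod 360) − 180 = -78.0°.
Going west by 78.0° from -17.7° reaches -95.7° without touching 180°.

No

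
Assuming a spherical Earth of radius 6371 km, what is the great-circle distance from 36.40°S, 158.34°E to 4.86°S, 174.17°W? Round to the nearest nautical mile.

2425 nmi

Δλ = -174.17 − 158.34 = -332.51°; wrapped into (−180°, 180°]: 27.49°.
Δφ = -4.86 − -36.40 = 31.54°.
a = sin²(Δφ/2) + cos φ₁ · cos φ₂ · sin²(Δλ/2) = 0.119139.
c = 2·atan2(√a, √(1−a)) = 0.70483 rad → d = 6371·c ≈ 4490.46 km ≈ 2424.66 nmi.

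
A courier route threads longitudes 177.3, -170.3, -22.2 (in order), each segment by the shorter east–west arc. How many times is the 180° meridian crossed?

1

Leg 1: +177.3° → -170.3°, shortest Δλ = 12.4° (east) — crosses 180°.
Leg 2: -170.3° → -22.2°, shortest Δλ = 148.1° (east) — does not cross 180°.
Total crossings: 1.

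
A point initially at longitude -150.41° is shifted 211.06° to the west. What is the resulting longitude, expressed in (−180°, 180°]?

-1.47°

Start at -150.41°; shift −211.06° → -361.47°.
-361.47° lies outside (−180°, 180°]; add 360° → -1.47°.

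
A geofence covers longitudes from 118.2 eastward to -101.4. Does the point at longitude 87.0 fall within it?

Band width going east from +118.2° to -101.4°: ((-101.4 − 118.2) mod 360) = 140.4°.
Offset of +87.0° east of the west edge: ((87.0 − 118.2) mod 360) = 328.8°.
328.8° > 140.4° ⇒ outside.

No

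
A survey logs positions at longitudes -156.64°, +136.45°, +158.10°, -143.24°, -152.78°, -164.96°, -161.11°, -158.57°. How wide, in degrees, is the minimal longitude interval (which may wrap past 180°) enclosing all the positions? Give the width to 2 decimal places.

80.31°

Sort the longitudes: -164.96°, -161.11°, -158.57°, -156.64°, -152.78°, -143.24°, +136.45°, +158.10°.
Eastward gaps between consecutive values (wrapping around): 3.85°, 2.54°, 1.93°, 3.86°, 9.54°, 279.69°, 21.65°, 36.94°.
Largest gap = 279.69° ⇒ minimal covering band is its complement: 360° − 279.69° = 80.31°.
Band runs from +136.45° eastward to -143.24°, crossing the antimeridian.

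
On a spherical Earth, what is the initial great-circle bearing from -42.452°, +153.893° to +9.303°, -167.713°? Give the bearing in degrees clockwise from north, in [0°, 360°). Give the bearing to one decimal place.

43.7°

Δλ = -167.713 − 153.893 = -321.606°; wrapped into (−180°, 180°]: 38.394°.
θ = atan2( sin Δλ · cos φ₂ , cos φ₁ · sin φ₂ − sin φ₁ · cos φ₂ · cos Δλ )
  = atan2(0.61290, 0.64133) = 43.701° → normalised to [0°, 360°): 43.701°.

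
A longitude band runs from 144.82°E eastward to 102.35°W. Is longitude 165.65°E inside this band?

Band width going east from +144.82° to -102.35°: ((-102.35 − 144.82) mod 360) = 112.83°.
Offset of +165.65° east of the west edge: ((165.65 − 144.82) mod 360) = 20.83°.
20.83° ≤ 112.83° ⇒ inside.

Yes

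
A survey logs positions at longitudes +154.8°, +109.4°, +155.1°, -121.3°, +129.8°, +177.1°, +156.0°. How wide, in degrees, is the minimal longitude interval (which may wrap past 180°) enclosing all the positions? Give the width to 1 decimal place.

129.3°

Sort the longitudes: -121.3°, +109.4°, +129.8°, +154.8°, +155.1°, +156.0°, +177.1°.
Eastward gaps between consecutive values (wrapping around): 230.7°, 20.4°, 25.0°, 0.3°, 0.9°, 21.1°, 61.6°.
Largest gap = 230.7° ⇒ minimal covering band is its complement: 360° − 230.7° = 129.3°.
Band runs from +109.4° eastward to -121.3°, crossing the antimeridian.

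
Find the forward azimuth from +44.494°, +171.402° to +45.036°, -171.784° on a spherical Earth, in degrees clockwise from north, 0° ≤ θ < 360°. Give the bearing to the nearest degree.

81°

Δλ = -171.784 − 171.402 = -343.186°; wrapped into (−180°, 180°]: 16.814°.
θ = atan2( sin Δλ · cos φ₂ , cos φ₁ · sin φ₂ − sin φ₁ · cos φ₂ · cos Δλ )
  = atan2(0.20441, 0.03063) = 81.477° → normalised to [0°, 360°): 81.477°.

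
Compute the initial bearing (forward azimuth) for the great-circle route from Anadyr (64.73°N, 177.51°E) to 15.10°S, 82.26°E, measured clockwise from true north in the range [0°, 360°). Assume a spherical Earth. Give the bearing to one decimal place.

Δλ = 82.26 − 177.51 = -95.25°.
θ = atan2( sin Δλ · cos φ₂ , cos φ₁ · sin φ₂ − sin φ₁ · cos φ₂ · cos Δλ )
  = atan2(-0.96142, -0.03132) = -91.866° → normalised to [0°, 360°): 268.134°.

268.1°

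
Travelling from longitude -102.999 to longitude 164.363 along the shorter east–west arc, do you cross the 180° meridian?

Yes

Naïve |164.363 − -102.999| = 267.362° > 180°, so the shorter arc goes the other way round — across 180°.
Signed shortest Δλ = ((164.363 − -102.999 + 180) mod 360) − 180 = -92.638°.
Going west by 92.638° from -102.999° passes through 180° before reaching +164.363°.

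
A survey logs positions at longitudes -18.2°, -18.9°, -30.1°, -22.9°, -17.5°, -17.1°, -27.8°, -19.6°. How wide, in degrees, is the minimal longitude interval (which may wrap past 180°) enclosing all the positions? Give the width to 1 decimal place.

Sort the longitudes: -30.1°, -27.8°, -22.9°, -19.6°, -18.9°, -18.2°, -17.5°, -17.1°.
Eastward gaps between consecutive values (wrapping around): 2.3°, 4.9°, 3.3°, 0.7°, 0.7°, 0.7°, 0.4°, 347.0°.
Largest gap = 347.0° ⇒ minimal covering band is its complement: 360° − 347.0° = 13.0°.
Band runs from -30.1° eastward to -17.1°.

13.0°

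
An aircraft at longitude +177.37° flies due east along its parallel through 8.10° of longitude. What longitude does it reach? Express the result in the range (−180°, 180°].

Start at +177.37°; shift +8.10° → +185.47°.
+185.47° lies outside (−180°, 180°]; subtract 360° → -174.53°.

-174.53°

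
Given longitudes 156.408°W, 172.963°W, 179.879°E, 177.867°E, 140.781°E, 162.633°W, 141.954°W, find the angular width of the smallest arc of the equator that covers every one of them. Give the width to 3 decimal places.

77.265°

Sort the longitudes: -172.963°, -162.633°, -156.408°, -141.954°, +140.781°, +177.867°, +179.879°.
Eastward gaps between consecutive values (wrapping around): 10.330°, 6.225°, 14.454°, 282.735°, 37.086°, 2.012°, 7.158°.
Largest gap = 282.735° ⇒ minimal covering band is its complement: 360° − 282.735° = 77.265°.
Band runs from +140.781° eastward to -141.954°, crossing the antimeridian.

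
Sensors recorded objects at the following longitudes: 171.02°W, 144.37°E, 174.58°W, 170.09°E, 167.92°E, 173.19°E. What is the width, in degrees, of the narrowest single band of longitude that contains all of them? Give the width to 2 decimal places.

Sort the longitudes: -174.58°, -171.02°, +144.37°, +167.92°, +170.09°, +173.19°.
Eastward gaps between consecutive values (wrapping around): 3.56°, 315.39°, 23.55°, 2.17°, 3.10°, 12.23°.
Largest gap = 315.39° ⇒ minimal covering band is its complement: 360° − 315.39° = 44.61°.
Band runs from +144.37° eastward to -171.02°, crossing the antimeridian.

44.61°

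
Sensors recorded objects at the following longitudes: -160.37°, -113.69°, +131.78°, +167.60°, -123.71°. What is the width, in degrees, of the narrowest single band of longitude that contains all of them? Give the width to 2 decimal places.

114.53°

Sort the longitudes: -160.37°, -123.71°, -113.69°, +131.78°, +167.60°.
Eastward gaps between consecutive values (wrapping around): 36.66°, 10.02°, 245.47°, 35.82°, 32.03°.
Largest gap = 245.47° ⇒ minimal covering band is its complement: 360° − 245.47° = 114.53°.
Band runs from +131.78° eastward to -113.69°, crossing the antimeridian.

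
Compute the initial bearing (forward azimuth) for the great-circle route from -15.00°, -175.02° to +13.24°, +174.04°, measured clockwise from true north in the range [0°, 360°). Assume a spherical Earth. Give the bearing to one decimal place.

338.5°

Δλ = 174.04 − -175.02 = 349.06°; wrapped into (−180°, 180°]: -10.94°.
θ = atan2( sin Δλ · cos φ₂ , cos φ₁ · sin φ₂ − sin φ₁ · cos φ₂ · cos Δλ )
  = atan2(-0.18474, 0.46859) = -21.516° → normalised to [0°, 360°): 338.484°.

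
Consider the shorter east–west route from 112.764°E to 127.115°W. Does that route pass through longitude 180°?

Naïve |-127.115 − 112.764| = 239.879° > 180°, so the shorter arc goes the other way round — across 180°.
Signed shortest Δλ = ((-127.115 − 112.764 + 180) mod 360) − 180 = 120.121°.
Going east by 120.121° from +112.764° passes through 180° before reaching -127.115°.

Yes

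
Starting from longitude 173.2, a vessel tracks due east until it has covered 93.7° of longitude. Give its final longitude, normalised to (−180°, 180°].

Start at +173.2°; shift +93.7° → +266.9°.
+266.9° lies outside (−180°, 180°]; subtract 360° → -93.1°.

-93.1°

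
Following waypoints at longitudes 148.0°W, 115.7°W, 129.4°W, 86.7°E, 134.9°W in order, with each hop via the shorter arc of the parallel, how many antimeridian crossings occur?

Leg 1: -148.0° → -115.7°, shortest Δλ = 32.3° (east) — does not cross 180°.
Leg 2: -115.7° → -129.4°, shortest Δλ = -13.7° (west) — does not cross 180°.
Leg 3: -129.4° → +86.7°, shortest Δλ = -143.9° (west) — crosses 180°.
Leg 4: +86.7° → -134.9°, shortest Δλ = 138.4° (east) — crosses 180°.
Total crossings: 2.

2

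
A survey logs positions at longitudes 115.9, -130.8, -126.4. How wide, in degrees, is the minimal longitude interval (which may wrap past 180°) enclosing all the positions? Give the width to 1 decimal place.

117.7°

Sort the longitudes: -130.8°, -126.4°, +115.9°.
Eastward gaps between consecutive values (wrapping around): 4.4°, 242.3°, 113.3°.
Largest gap = 242.3° ⇒ minimal covering band is its complement: 360° − 242.3° = 117.7°.
Band runs from +115.9° eastward to -126.4°, crossing the antimeridian.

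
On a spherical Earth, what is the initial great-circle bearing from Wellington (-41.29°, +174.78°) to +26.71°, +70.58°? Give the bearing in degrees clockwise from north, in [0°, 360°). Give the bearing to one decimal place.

Δλ = 70.58 − 174.78 = -104.20°.
θ = atan2( sin Δλ · cos φ₂ , cos φ₁ · sin φ₂ − sin φ₁ · cos φ₂ · cos Δλ )
  = atan2(-0.86600, 0.19313) = -77.428° → normalised to [0°, 360°): 282.572°.

282.6°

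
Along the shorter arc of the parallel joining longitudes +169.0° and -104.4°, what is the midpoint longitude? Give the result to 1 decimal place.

Signed shortest Δλ from +169.0° to -104.4° is +86.6°.
Midpoint longitude = +169.0° + (+86.6°)/2 = +169.0° + 43.3° = +212.3°.
Normalise into (−180°, 180°]: -147.7°.
(The naïve average (+169.0 + -104.4)/2 = 32.3° is on the wrong side of the globe.)

-147.7°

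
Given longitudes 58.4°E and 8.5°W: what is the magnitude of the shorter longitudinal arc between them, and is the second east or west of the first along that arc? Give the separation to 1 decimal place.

66.9° west

Raw difference: -8.5 − 58.4 = -66.9°.
Normalise into (−180°, 180°]: -66.9° stays -66.9°.
Negative ⇒ the second point lies to the west; separation 66.9°.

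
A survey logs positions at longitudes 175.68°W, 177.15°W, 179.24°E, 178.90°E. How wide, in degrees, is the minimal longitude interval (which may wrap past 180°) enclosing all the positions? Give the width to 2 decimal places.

Sort the longitudes: -177.15°, -175.68°, +178.90°, +179.24°.
Eastward gaps between consecutive values (wrapping around): 1.47°, 354.58°, 0.34°, 3.61°.
Largest gap = 354.58° ⇒ minimal covering band is its complement: 360° − 354.58° = 5.42°.
Band runs from +178.90° eastward to -175.68°, crossing the antimeridian.

5.42°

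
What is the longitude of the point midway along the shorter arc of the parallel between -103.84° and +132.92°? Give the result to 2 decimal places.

-165.46°

Signed shortest Δλ from -103.84° to +132.92° is -123.24°.
Midpoint longitude = -103.84° + (-123.24°)/2 = -103.84° − 61.62° = -165.46°.
(The naïve average (-103.84 + +132.92)/2 = 14.54° is on the wrong side of the globe.)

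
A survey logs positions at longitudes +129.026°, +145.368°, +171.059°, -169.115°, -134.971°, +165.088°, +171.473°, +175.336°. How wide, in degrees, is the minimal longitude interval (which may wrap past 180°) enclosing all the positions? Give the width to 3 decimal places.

96.003°

Sort the longitudes: -169.115°, -134.971°, +129.026°, +145.368°, +165.088°, +171.059°, +171.473°, +175.336°.
Eastward gaps between consecutive values (wrapping around): 34.144°, 263.997°, 16.342°, 19.720°, 5.971°, 0.414°, 3.863°, 15.549°.
Largest gap = 263.997° ⇒ minimal covering band is its complement: 360° − 263.997° = 96.003°.
Band runs from +129.026° eastward to -134.971°, crossing the antimeridian.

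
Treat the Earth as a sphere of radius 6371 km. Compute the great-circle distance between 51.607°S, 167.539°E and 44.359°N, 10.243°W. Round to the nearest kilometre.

19193 km

Δλ = -10.243 − 167.539 = -177.782°.
Δφ = 44.359 − -51.607 = 95.966°.
a = sin²(Δφ/2) + cos φ₁ · cos φ₂ · sin²(Δλ/2) = 0.995838.
c = 2·atan2(√a, √(1−a)) = 3.01248 rad → d = 6371·c ≈ 19192.52 km.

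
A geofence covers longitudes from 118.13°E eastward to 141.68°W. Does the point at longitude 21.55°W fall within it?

Band width going east from +118.13° to -141.68°: ((-141.68 − 118.13) mod 360) = 100.19°.
Offset of -21.55° east of the west edge: ((-21.55 − 118.13) mod 360) = 220.32°.
220.32° > 100.19° ⇒ outside.

No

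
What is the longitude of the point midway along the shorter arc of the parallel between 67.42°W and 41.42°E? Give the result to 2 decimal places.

Signed shortest Δλ from -67.42° to +41.42° is +108.84°.
Midpoint longitude = -67.42° + (+108.84°)/2 = -67.42° + 54.42° = -13.00°.

13.00°W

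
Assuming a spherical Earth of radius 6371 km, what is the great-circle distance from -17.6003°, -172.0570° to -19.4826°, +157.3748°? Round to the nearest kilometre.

Δλ = 157.3748 − -172.0570 = 329.4318°; wrapped into (−180°, 180°]: -30.5682°.
Δφ = -19.4826 − -17.6003 = -1.8823°.
a = sin²(Δφ/2) + cos φ₁ · cos φ₂ · sin²(Δλ/2) = 0.062712.
c = 2·atan2(√a, √(1−a)) = 0.50624 rad → d = 6371·c ≈ 3225.24 km.

3225 km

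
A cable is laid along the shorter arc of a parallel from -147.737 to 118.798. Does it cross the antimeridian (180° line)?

Yes

Naïve |118.798 − -147.737| = 266.535° > 180°, so the shorter arc goes the other way round — across 180°.
Signed shortest Δλ = ((118.798 − -147.737 + 180) mod 360) − 180 = -93.465°.
Going west by 93.465° from -147.737° passes through 180° before reaching +118.798°.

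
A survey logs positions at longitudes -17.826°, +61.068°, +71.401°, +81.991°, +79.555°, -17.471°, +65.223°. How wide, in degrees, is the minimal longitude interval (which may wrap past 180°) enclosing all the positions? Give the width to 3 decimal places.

99.817°

Sort the longitudes: -17.826°, -17.471°, +61.068°, +65.223°, +71.401°, +79.555°, +81.991°.
Eastward gaps between consecutive values (wrapping around): 0.355°, 78.539°, 4.155°, 6.178°, 8.154°, 2.436°, 260.183°.
Largest gap = 260.183° ⇒ minimal covering band is its complement: 360° − 260.183° = 99.817°.
Band runs from -17.826° eastward to +81.991°.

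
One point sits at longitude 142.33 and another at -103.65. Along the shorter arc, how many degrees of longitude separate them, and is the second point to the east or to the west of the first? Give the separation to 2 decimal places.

114.02° east

Raw difference: -103.65 − 142.33 = -245.98°.
Normalise into (−180°, 180°]: -245.98° + 360° = 114.02°.
Positive ⇒ the second point lies to the east; separation 114.02°.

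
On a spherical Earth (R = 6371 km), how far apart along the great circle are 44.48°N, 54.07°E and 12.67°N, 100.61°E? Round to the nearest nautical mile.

3048 nmi

Δλ = 100.61 − 54.07 = 46.54°.
Δφ = 12.67 − 44.48 = -31.81°.
a = sin²(Δφ/2) + cos φ₁ · cos φ₂ · sin²(Δλ/2) = 0.183747.
c = 2·atan2(√a, √(1−a)) = 0.88601 rad → d = 6371·c ≈ 5644.79 km ≈ 3047.94 nmi.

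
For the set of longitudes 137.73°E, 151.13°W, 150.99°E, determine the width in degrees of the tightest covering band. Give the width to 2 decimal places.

71.14°

Sort the longitudes: -151.13°, +137.73°, +150.99°.
Eastward gaps between consecutive values (wrapping around): 288.86°, 13.26°, 57.88°.
Largest gap = 288.86° ⇒ minimal covering band is its complement: 360° − 288.86° = 71.14°.
Band runs from +137.73° eastward to -151.13°, crossing the antimeridian.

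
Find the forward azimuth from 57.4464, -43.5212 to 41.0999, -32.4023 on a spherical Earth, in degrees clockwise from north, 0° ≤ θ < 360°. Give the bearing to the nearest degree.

152°

Δλ = -32.4023 − -43.5212 = 11.1189°.
θ = atan2( sin Δλ · cos φ₂ , cos φ₁ · sin φ₂ − sin φ₁ · cos φ₂ · cos Δλ )
  = atan2(0.14532, -0.26952) = 151.667° → normalised to [0°, 360°): 151.667°.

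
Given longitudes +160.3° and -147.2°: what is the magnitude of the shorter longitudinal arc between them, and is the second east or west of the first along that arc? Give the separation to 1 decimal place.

52.5° east

Raw difference: -147.2 − 160.3 = -307.5°.
Normalise into (−180°, 180°]: -307.5° + 360° = 52.5°.
Positive ⇒ the second point lies to the east; separation 52.5°.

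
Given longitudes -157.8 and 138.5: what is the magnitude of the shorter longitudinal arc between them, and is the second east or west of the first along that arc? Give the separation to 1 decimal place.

Raw difference: 138.5 − -157.8 = 296.3°.
Normalise into (−180°, 180°]: 296.3° − 360° = -63.7°.
Negative ⇒ the second point lies to the west; separation 63.7°.

63.7° west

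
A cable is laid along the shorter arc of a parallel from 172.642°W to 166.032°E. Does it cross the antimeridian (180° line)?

Naïve |166.032 − -172.642| = 338.674° > 180°, so the shorter arc goes the other way round — across 180°.
Signed shortest Δλ = ((166.032 − -172.642 + 180) mod 360) − 180 = -21.326°.
Going west by 21.326° from -172.642° passes through 180° before reaching +166.032°.

Yes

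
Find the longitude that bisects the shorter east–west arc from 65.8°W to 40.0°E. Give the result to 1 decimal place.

Signed shortest Δλ from -65.8° to +40.0° is +105.8°.
Midpoint longitude = -65.8° + (+105.8°)/2 = -65.8° + 52.9° = -12.9°.

12.9°W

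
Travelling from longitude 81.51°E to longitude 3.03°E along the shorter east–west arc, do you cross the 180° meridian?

No

Signed shortest Δλ = ((3.03 − 81.51 + 180) mod 360) − 180 = -78.48°.
Going west by 78.48° from +81.51° reaches +3.03° without touching 180°.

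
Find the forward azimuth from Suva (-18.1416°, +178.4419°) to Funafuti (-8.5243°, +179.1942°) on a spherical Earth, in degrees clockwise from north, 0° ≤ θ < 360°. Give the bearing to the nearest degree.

4°

Δλ = 179.1942 − 178.4419 = 0.7523°.
θ = atan2( sin Δλ · cos φ₂ , cos φ₁ · sin φ₂ − sin φ₁ · cos φ₂ · cos Δλ )
  = atan2(0.01298, 0.16704) = 4.445° → normalised to [0°, 360°): 4.445°.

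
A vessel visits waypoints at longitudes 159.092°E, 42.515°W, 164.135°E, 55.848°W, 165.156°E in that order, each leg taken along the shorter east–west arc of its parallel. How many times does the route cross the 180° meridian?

Leg 1: +159.092° → -42.515°, shortest Δλ = 158.393° (east) — crosses 180°.
Leg 2: -42.515° → +164.135°, shortest Δλ = -153.35° (west) — crosses 180°.
Leg 3: +164.135° → -55.848°, shortest Δλ = 140.017° (east) — crosses 180°.
Leg 4: -55.848° → +165.156°, shortest Δλ = -138.996° (west) — crosses 180°.
Total crossings: 4.

4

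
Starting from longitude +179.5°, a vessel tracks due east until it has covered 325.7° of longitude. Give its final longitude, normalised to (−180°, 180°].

Start at +179.5°; shift +325.7° → +505.2°.
+505.2° lies outside (−180°, 180°]; subtract 360° → +145.2°.

+145.2°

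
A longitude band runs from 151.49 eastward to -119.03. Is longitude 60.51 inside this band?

No

Band width going east from +151.49° to -119.03°: ((-119.03 − 151.49) mod 360) = 89.48°.
Offset of +60.51° east of the west edge: ((60.51 − 151.49) mod 360) = 269.02°.
269.02° > 89.48° ⇒ outside.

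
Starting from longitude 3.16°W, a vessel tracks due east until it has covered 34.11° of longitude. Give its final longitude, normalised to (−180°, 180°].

30.95°E

Start at -3.16°; shift +34.11° → +30.95°.
+30.95° already lies in (−180°, 180°].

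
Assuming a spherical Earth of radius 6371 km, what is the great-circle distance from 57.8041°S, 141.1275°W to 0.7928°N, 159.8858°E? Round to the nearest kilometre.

8313 km

Δλ = 159.8858 − -141.1275 = 301.0133°; wrapped into (−180°, 180°]: -58.9867°.
Δφ = 0.7928 − -57.8041 = 58.5969°.
a = sin²(Δφ/2) + cos φ₁ · cos φ₂ · sin²(Δλ/2) = 0.368604.
c = 2·atan2(√a, √(1−a)) = 1.30488 rad → d = 6371·c ≈ 8313.41 km.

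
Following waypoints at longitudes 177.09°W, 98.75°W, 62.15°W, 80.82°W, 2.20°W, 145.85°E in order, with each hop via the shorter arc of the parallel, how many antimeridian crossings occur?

Leg 1: -177.09° → -98.75°, shortest Δλ = 78.34° (east) — does not cross 180°.
Leg 2: -98.75° → -62.15°, shortest Δλ = 36.6° (east) — does not cross 180°.
Leg 3: -62.15° → -80.82°, shortest Δλ = -18.67° (west) — does not cross 180°.
Leg 4: -80.82° → -2.20°, shortest Δλ = 78.62° (east) — does not cross 180°.
Leg 5: -2.20° → +145.85°, shortest Δλ = 148.05° (east) — does not cross 180°.
Total crossings: 0.

0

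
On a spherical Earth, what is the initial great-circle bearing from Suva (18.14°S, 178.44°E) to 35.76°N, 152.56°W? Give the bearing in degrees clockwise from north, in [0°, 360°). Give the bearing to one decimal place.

Δλ = -152.56 − 178.44 = -331.00°; wrapped into (−180°, 180°]: 29.00°.
θ = atan2( sin Δλ · cos φ₂ , cos φ₁ · sin φ₂ − sin φ₁ · cos φ₂ · cos Δλ )
  = atan2(0.39341, 0.77631) = 26.874° → normalised to [0°, 360°): 26.874°.

26.9°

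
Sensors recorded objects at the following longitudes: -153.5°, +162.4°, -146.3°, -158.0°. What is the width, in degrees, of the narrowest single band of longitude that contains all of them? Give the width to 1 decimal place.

Sort the longitudes: -158.0°, -153.5°, -146.3°, +162.4°.
Eastward gaps between consecutive values (wrapping around): 4.5°, 7.2°, 308.7°, 39.6°.
Largest gap = 308.7° ⇒ minimal covering band is its complement: 360° − 308.7° = 51.3°.
Band runs from +162.4° eastward to -146.3°, crossing the antimeridian.

51.3°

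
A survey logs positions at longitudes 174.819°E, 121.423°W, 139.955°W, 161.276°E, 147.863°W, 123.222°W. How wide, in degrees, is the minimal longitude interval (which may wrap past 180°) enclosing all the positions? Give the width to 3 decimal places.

Sort the longitudes: -147.863°, -139.955°, -123.222°, -121.423°, +161.276°, +174.819°.
Eastward gaps between consecutive values (wrapping around): 7.908°, 16.733°, 1.799°, 282.699°, 13.543°, 37.318°.
Largest gap = 282.699° ⇒ minimal covering band is its complement: 360° − 282.699° = 77.301°.
Band runs from +161.276° eastward to -121.423°, crossing the antimeridian.

77.301°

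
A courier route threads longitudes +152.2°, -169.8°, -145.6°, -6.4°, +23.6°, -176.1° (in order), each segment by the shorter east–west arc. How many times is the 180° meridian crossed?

2

Leg 1: +152.2° → -169.8°, shortest Δλ = 38.0° (east) — crosses 180°.
Leg 2: -169.8° → -145.6°, shortest Δλ = 24.2° (east) — does not cross 180°.
Leg 3: -145.6° → -6.4°, shortest Δλ = 139.2° (east) — does not cross 180°.
Leg 4: -6.4° → +23.6°, shortest Δλ = 30.0° (east) — does not cross 180°.
Leg 5: +23.6° → -176.1°, shortest Δλ = 160.3° (east) — crosses 180°.
Total crossings: 2.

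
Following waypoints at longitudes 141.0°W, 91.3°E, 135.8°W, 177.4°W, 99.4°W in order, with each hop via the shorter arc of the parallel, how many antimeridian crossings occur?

Leg 1: -141.0° → +91.3°, shortest Δλ = -127.7° (west) — crosses 180°.
Leg 2: +91.3° → -135.8°, shortest Δλ = 132.9° (east) — crosses 180°.
Leg 3: -135.8° → -177.4°, shortest Δλ = -41.6° (west) — does not cross 180°.
Leg 4: -177.4° → -99.4°, shortest Δλ = 78.0° (east) — does not cross 180°.
Total crossings: 2.

2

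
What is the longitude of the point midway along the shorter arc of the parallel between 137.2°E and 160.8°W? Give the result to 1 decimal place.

168.2°E

Signed shortest Δλ from +137.2° to -160.8° is +62.0°.
Midpoint longitude = +137.2° + (+62.0°)/2 = +137.2° + 31.0° = +168.2°.
(The naïve average (+137.2 + -160.8)/2 = -11.8° is on the wrong side of the globe.)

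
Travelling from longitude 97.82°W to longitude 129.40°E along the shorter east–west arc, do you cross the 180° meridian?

Yes

Naïve |129.40 − -97.82| = 227.22° > 180°, so the shorter arc goes the other way round — across 180°.
Signed shortest Δλ = ((129.40 − -97.82 + 180) mod 360) − 180 = -132.78°.
Going west by 132.78° from -97.82° passes through 180° before reaching +129.40°.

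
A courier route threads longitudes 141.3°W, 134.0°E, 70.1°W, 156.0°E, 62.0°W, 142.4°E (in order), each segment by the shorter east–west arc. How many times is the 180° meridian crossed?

Leg 1: -141.3° → +134.0°, shortest Δλ = -84.7° (west) — crosses 180°.
Leg 2: +134.0° → -70.1°, shortest Δλ = 155.9° (east) — crosses 180°.
Leg 3: -70.1° → +156.0°, shortest Δλ = -133.9° (west) — crosses 180°.
Leg 4: +156.0° → -62.0°, shortest Δλ = 142.0° (east) — crosses 180°.
Leg 5: -62.0° → +142.4°, shortest Δλ = -155.6° (west) — crosses 180°.
Total crossings: 5.

5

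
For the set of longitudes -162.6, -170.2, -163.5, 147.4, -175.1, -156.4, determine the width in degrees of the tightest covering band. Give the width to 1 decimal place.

56.2°

Sort the longitudes: -175.1°, -170.2°, -163.5°, -162.6°, -156.4°, +147.4°.
Eastward gaps between consecutive values (wrapping around): 4.9°, 6.7°, 0.9°, 6.2°, 303.8°, 37.5°.
Largest gap = 303.8° ⇒ minimal covering band is its complement: 360° − 303.8° = 56.2°.
Band runs from +147.4° eastward to -156.4°, crossing the antimeridian.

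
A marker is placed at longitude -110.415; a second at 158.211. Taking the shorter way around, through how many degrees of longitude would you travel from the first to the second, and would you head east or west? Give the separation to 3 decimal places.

Raw difference: 158.211 − -110.415 = 268.626°.
Normalise into (−180°, 180°]: 268.626° − 360° = -91.374°.
Negative ⇒ the second point lies to the west; separation 91.374°.

91.374° west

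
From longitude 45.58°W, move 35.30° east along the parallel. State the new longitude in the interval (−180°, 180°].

10.28°W

Start at -45.58°; shift +35.30° → -10.28°.
-10.28° already lies in (−180°, 180°].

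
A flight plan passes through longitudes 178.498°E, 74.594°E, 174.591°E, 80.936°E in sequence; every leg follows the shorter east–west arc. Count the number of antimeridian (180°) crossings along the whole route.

Leg 1: +178.498° → +74.594°, shortest Δλ = -103.904° (west) — does not cross 180°.
Leg 2: +74.594° → +174.591°, shortest Δλ = 99.997° (east) — does not cross 180°.
Leg 3: +174.591° → +80.936°, shortest Δλ = -93.655° (west) — does not cross 180°.
Total crossings: 0.

0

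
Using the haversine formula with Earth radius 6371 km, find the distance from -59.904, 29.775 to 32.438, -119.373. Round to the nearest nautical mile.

8756 nmi

Δλ = -119.373 − 29.775 = -149.148°.
Δφ = 32.438 − -59.904 = 92.342°.
a = sin²(Δφ/2) + cos φ₁ · cos φ₂ · sin²(Δλ/2) = 0.913699.
c = 2·atan2(√a, √(1−a)) = 2.54526 rad → d = 6371·c ≈ 16215.82 km ≈ 8755.84 nmi.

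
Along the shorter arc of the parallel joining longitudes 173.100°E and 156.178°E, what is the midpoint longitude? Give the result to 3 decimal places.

164.639°E

Signed shortest Δλ from +173.100° to +156.178° is -16.922°.
Midpoint longitude = +173.100° + (-16.922°)/2 = +173.100° − 8.461° = +164.639°.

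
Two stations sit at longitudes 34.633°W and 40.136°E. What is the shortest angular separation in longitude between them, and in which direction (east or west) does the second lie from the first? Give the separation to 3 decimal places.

Raw difference: 40.136 − -34.633 = 74.769°.
Normalise into (−180°, 180°]: 74.769° stays 74.769°.
Positive ⇒ the second point lies to the east; separation 74.769°.

74.769° east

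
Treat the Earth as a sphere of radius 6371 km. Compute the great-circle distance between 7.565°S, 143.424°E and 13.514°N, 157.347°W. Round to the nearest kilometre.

Δλ = -157.347 − 143.424 = -300.771°; wrapped into (−180°, 180°]: 59.229°.
Δφ = 13.514 − -7.565 = 21.079°.
a = sin²(Δφ/2) + cos φ₁ · cos φ₂ · sin²(Δλ/2) = 0.268826.
c = 2·atan2(√a, √(1−a)) = 1.09015 rad → d = 6371·c ≈ 6945.37 km.

6945 km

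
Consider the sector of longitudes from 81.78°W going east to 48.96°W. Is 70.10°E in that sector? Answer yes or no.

No

Band width going east from -81.78° to -48.96°: ((-48.96 − -81.78) mod 360) = 32.82°.
Offset of +70.10° east of the west edge: ((70.10 − -81.78) mod 360) = 151.88°.
151.88° > 32.82° ⇒ outside.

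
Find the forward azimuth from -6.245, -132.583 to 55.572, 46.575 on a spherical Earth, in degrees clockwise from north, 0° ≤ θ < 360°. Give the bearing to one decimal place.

0.6°

Δλ = 46.575 − -132.583 = 179.158°.
θ = atan2( sin Δλ · cos φ₂ , cos φ₁ · sin φ₂ − sin φ₁ · cos φ₂ · cos Δλ )
  = atan2(0.00831, 0.75845) = 0.628° → normalised to [0°, 360°): 0.628°.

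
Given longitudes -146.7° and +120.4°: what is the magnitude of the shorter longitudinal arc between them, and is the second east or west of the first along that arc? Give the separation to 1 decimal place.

Raw difference: 120.4 − -146.7 = 267.1°.
Normalise into (−180°, 180°]: 267.1° − 360° = -92.9°.
Negative ⇒ the second point lies to the west; separation 92.9°.

92.9° west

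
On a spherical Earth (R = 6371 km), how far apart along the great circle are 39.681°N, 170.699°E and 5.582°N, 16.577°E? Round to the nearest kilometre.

Δλ = 16.577 − 170.699 = -154.122°.
Δφ = 5.582 − 39.681 = -34.099°.
a = sin²(Δφ/2) + cos φ₁ · cos φ₂ · sin²(Δλ/2) = 0.813524.
c = 2·atan2(√a, √(1−a)) = 2.24855 rad → d = 6371·c ≈ 14325.53 km.

14326 km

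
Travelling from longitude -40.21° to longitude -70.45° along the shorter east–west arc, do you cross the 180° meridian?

Signed shortest Δλ = ((-70.45 − -40.21 + 180) mod 360) − 180 = -30.24°.
Going west by 30.24° from -40.21° reaches -70.45° without touching 180°.

No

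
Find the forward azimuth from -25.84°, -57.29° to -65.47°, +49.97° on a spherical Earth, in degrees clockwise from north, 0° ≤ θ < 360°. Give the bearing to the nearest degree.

156°

Δλ = 49.97 − -57.29 = 107.26°.
θ = atan2( sin Δλ · cos φ₂ , cos φ₁ · sin φ₂ − sin φ₁ · cos φ₂ · cos Δλ )
  = atan2(0.39647, -0.87247) = 155.562° → normalised to [0°, 360°): 155.562°.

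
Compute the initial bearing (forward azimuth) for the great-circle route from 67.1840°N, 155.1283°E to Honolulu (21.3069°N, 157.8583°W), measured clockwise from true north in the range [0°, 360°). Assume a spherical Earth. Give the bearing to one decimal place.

Δλ = -157.8583 − 155.1283 = -312.9866°; wrapped into (−180°, 180°]: 47.0134°.
θ = atan2( sin Δλ · cos φ₂ , cos φ₁ · sin φ₂ − sin φ₁ · cos φ₂ · cos Δλ )
  = atan2(0.68151, -0.44462) = 123.120° → normalised to [0°, 360°): 123.120°.

123.1°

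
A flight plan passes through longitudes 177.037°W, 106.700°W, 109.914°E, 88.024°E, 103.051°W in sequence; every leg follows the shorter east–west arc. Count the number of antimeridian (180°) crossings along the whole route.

Leg 1: -177.037° → -106.700°, shortest Δλ = 70.337° (east) — does not cross 180°.
Leg 2: -106.700° → +109.914°, shortest Δλ = -143.386° (west) — crosses 180°.
Leg 3: +109.914° → +88.024°, shortest Δλ = -21.89° (west) — does not cross 180°.
Leg 4: +88.024° → -103.051°, shortest Δλ = 168.925° (east) — crosses 180°.
Total crossings: 2.

2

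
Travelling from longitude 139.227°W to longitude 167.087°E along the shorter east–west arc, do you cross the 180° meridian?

Yes

Naïve |167.087 − -139.227| = 306.314° > 180°, so the shorter arc goes the other way round — across 180°.
Signed shortest Δλ = ((167.087 − -139.227 + 180) mod 360) − 180 = -53.686°.
Going west by 53.686° from -139.227° passes through 180° before reaching +167.087°.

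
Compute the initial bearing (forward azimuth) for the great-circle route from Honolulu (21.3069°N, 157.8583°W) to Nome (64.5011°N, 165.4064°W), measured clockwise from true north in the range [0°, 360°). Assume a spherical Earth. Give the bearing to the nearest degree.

355°

Δλ = -165.4064 − -157.8583 = -7.5481°.
θ = atan2( sin Δλ · cos φ₂ , cos φ₁ · sin φ₂ − sin φ₁ · cos φ₂ · cos Δλ )
  = atan2(-0.05655, 0.68583) = -4.714° → normalised to [0°, 360°): 355.286°.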